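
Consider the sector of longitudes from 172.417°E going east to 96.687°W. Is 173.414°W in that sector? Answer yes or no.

Band width going east from +172.417° to -96.687°: ((-96.687 − 172.417) mod 360) = 90.896°.
Offset of -173.414° east of the west edge: ((-173.414 − 172.417) mod 360) = 14.169°.
14.169° ≤ 90.896° ⇒ inside.

Yes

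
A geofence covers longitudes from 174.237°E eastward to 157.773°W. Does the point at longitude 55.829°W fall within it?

Band width going east from +174.237° to -157.773°: ((-157.773 − 174.237) mod 360) = 27.990°.
Offset of -55.829° east of the west edge: ((-55.829 − 174.237) mod 360) = 129.934°.
129.934° > 27.990° ⇒ outside.

No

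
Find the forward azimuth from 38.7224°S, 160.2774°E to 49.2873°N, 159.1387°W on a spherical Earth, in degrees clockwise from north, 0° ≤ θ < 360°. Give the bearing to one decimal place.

25.2°

Δλ = -159.1387 − 160.2774 = -319.4161°; wrapped into (−180°, 180°]: 40.5839°.
θ = atan2( sin Δλ · cos φ₂ , cos φ₁ · sin φ₂ − sin φ₁ · cos φ₂ · cos Δλ )
  = atan2(0.42434, 0.90125) = 25.213° → normalised to [0°, 360°): 25.213°.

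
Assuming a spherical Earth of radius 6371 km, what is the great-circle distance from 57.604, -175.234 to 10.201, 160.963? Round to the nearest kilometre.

5649 km

Δλ = 160.963 − -175.234 = 336.197°; wrapped into (−180°, 180°]: -23.803°.
Δφ = 10.201 − 57.604 = -47.403°.
a = sin²(Δφ/2) + cos φ₁ · cos φ₂ · sin²(Δλ/2) = 0.184008.
c = 2·atan2(√a, √(1−a)) = 0.88668 rad → d = 6371·c ≈ 5649.07 km.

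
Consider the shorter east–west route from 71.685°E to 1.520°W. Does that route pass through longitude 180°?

Signed shortest Δλ = ((-1.520 − 71.685 + 180) mod 360) − 180 = -73.205°.
Going west by 73.205° from +71.685° reaches -1.520° without touching 180°.

No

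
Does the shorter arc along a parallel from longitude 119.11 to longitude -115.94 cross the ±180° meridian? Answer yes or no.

Yes

Naïve |-115.94 − 119.11| = 235.05° > 180°, so the shorter arc goes the other way round — across 180°.
Signed shortest Δλ = ((-115.94 − 119.11 + 180) mod 360) − 180 = 124.95°.
Going east by 124.95° from +119.11° passes through 180° before reaching -115.94°.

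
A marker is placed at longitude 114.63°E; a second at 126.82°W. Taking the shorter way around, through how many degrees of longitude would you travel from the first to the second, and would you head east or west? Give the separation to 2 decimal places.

118.55° east

Raw difference: -126.82 − 114.63 = -241.45°.
Normalise into (−180°, 180°]: -241.45° + 360° = 118.55°.
Positive ⇒ the second point lies to the east; separation 118.55°.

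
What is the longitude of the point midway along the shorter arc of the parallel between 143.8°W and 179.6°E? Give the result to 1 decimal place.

162.1°W

Signed shortest Δλ from -143.8° to +179.6° is -36.6°.
Midpoint longitude = -143.8° + (-36.6°)/2 = -143.8° − 18.3° = -162.1°.
(The naïve average (-143.8 + +179.6)/2 = 17.9° is on the wrong side of the globe.)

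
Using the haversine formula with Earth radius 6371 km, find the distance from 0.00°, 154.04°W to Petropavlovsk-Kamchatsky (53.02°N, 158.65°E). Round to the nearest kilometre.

7331 km

Δλ = 158.65 − -154.04 = 312.69°; wrapped into (−180°, 180°]: -47.31°.
Δφ = 53.02 − -0.00 = 53.02°.
a = sin²(Δφ/2) + cos φ₁ · cos φ₂ · sin²(Δλ/2) = 0.296070.
c = 2·atan2(√a, √(1−a)) = 1.15069 rad → d = 6371·c ≈ 7331.03 km.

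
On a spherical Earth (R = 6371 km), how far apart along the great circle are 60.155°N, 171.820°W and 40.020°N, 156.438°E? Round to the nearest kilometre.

Δλ = 156.438 − -171.820 = 328.258°; wrapped into (−180°, 180°]: -31.742°.
Δφ = 40.020 − 60.155 = -20.135°.
a = sin²(Δφ/2) + cos φ₁ · cos φ₂ · sin²(Δλ/2) = 0.059060.
c = 2·atan2(√a, √(1−a)) = 0.49096 rad → d = 6371·c ≈ 3127.93 km.

3128 km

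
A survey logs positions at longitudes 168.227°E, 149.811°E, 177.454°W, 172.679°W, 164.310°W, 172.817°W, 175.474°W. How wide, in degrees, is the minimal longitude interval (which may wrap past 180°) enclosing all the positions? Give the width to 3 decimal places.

Sort the longitudes: -177.454°, -175.474°, -172.817°, -172.679°, -164.310°, +149.811°, +168.227°.
Eastward gaps between consecutive values (wrapping around): 1.980°, 2.657°, 0.138°, 8.369°, 314.121°, 18.416°, 14.319°.
Largest gap = 314.121° ⇒ minimal covering band is its complement: 360° − 314.121° = 45.879°.
Band runs from +149.811° eastward to -164.310°, crossing the antimeridian.

45.879°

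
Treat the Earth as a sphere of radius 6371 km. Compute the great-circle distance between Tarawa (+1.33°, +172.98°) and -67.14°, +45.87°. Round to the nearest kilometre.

Δλ = 45.87 − 172.98 = -127.11°.
Δφ = -67.14 − 1.33 = -68.47°.
a = sin²(Δφ/2) + cos φ₁ · cos φ₂ · sin²(Δλ/2) = 0.627857.
c = 2·atan2(√a, √(1−a)) = 1.82938 rad → d = 6371·c ≈ 11654.99 km.

11655 km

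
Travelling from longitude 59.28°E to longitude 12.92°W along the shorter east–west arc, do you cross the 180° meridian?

Signed shortest Δλ = ((-12.92 − 59.28 + 180) mod 360) − 180 = -72.2°.
Going west by 72.2° from +59.28° reaches -12.92° without touching 180°.

No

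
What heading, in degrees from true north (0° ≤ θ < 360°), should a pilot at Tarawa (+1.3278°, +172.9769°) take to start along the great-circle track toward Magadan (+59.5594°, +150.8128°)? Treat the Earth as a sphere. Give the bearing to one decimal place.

347.3°

Δλ = 150.8128 − 172.9769 = -22.1641°.
θ = atan2( sin Δλ · cos φ₂ , cos φ₁ · sin φ₂ − sin φ₁ · cos φ₂ · cos Δλ )
  = atan2(-0.19114, 0.85105) = -12.658° → normalised to [0°, 360°): 347.342°.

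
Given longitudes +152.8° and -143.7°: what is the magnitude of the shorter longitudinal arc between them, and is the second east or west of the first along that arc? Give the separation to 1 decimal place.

Raw difference: -143.7 − 152.8 = -296.5°.
Normalise into (−180°, 180°]: -296.5° + 360° = 63.5°.
Positive ⇒ the second point lies to the east; separation 63.5°.

63.5° east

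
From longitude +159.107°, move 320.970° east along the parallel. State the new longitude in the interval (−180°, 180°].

Start at +159.107°; shift +320.970° → +480.077°.
+480.077° lies outside (−180°, 180°]; subtract 360° → +120.077°.

+120.077°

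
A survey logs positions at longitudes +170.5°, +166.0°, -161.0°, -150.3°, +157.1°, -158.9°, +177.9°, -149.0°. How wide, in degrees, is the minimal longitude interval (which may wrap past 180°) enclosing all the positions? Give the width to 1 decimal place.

53.9°

Sort the longitudes: -161.0°, -158.9°, -150.3°, -149.0°, +157.1°, +166.0°, +170.5°, +177.9°.
Eastward gaps between consecutive values (wrapping around): 2.1°, 8.6°, 1.3°, 306.1°, 8.9°, 4.5°, 7.4°, 21.1°.
Largest gap = 306.1° ⇒ minimal covering band is its complement: 360° − 306.1° = 53.9°.
Band runs from +157.1° eastward to -149.0°, crossing the antimeridian.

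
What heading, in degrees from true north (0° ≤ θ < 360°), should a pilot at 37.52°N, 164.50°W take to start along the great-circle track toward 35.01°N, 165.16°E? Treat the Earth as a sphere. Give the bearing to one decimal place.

Δλ = 165.16 − -164.50 = 329.66°; wrapped into (−180°, 180°]: -30.34°.
θ = atan2( sin Δλ · cos φ₂ , cos φ₁ · sin φ₂ − sin φ₁ · cos φ₂ · cos Δλ )
  = atan2(-0.41373, 0.02452) = -86.608° → normalised to [0°, 360°): 273.392°.

273.4°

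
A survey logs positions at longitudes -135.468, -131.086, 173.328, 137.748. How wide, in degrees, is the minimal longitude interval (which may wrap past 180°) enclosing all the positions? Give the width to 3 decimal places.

Sort the longitudes: -135.468°, -131.086°, +137.748°, +173.328°.
Eastward gaps between consecutive values (wrapping around): 4.382°, 268.834°, 35.580°, 51.204°.
Largest gap = 268.834° ⇒ minimal covering band is its complement: 360° − 268.834° = 91.166°.
Band runs from +137.748° eastward to -131.086°, crossing the antimeridian.

91.166°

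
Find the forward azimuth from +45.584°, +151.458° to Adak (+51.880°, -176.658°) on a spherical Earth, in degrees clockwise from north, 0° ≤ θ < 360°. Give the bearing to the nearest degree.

62°

Δλ = -176.658 − 151.458 = -328.116°; wrapped into (−180°, 180°]: 31.884°.
θ = atan2( sin Δλ · cos φ₂ , cos φ₁ · sin φ₂ − sin φ₁ · cos φ₂ · cos Δλ )
  = atan2(0.32606, 0.17619) = 61.615° → normalised to [0°, 360°): 61.615°.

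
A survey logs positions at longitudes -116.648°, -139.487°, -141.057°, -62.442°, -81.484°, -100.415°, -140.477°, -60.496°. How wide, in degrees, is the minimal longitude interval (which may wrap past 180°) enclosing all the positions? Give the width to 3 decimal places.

80.561°

Sort the longitudes: -141.057°, -140.477°, -139.487°, -116.648°, -100.415°, -81.484°, -62.442°, -60.496°.
Eastward gaps between consecutive values (wrapping around): 0.580°, 0.990°, 22.839°, 16.233°, 18.931°, 19.042°, 1.946°, 279.439°.
Largest gap = 279.439° ⇒ minimal covering band is its complement: 360° − 279.439° = 80.561°.
Band runs from -141.057° eastward to -60.496°.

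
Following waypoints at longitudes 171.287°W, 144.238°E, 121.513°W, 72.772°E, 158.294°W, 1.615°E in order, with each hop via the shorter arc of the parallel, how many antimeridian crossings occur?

4

Leg 1: -171.287° → +144.238°, shortest Δλ = -44.475° (west) — crosses 180°.
Leg 2: +144.238° → -121.513°, shortest Δλ = 94.249° (east) — crosses 180°.
Leg 3: -121.513° → +72.772°, shortest Δλ = -165.715° (west) — crosses 180°.
Leg 4: +72.772° → -158.294°, shortest Δλ = 128.934° (east) — crosses 180°.
Leg 5: -158.294° → +1.615°, shortest Δλ = 159.909° (east) — does not cross 180°.
Total crossings: 4.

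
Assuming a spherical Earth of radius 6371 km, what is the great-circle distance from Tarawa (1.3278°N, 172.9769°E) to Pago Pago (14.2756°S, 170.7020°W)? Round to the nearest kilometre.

Δλ = -170.7020 − 172.9769 = -343.6789°; wrapped into (−180°, 180°]: 16.3211°.
Δφ = -14.2756 − 1.3278 = -15.6034°.
a = sin²(Δφ/2) + cos φ₁ · cos φ₂ · sin²(Δλ/2) = 0.037948.
c = 2·atan2(√a, √(1−a)) = 0.39211 rad → d = 6371·c ≈ 2498.16 km.

2498 km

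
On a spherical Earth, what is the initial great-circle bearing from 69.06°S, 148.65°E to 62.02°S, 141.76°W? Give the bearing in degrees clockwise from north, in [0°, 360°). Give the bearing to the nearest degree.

110°

Δλ = -141.76 − 148.65 = -290.41°; wrapped into (−180°, 180°]: 69.59°.
θ = atan2( sin Δλ · cos φ₂ , cos φ₁ · sin φ₂ − sin φ₁ · cos φ₂ · cos Δλ )
  = atan2(0.43971, -0.16281) = 110.318° → normalised to [0°, 360°): 110.318°.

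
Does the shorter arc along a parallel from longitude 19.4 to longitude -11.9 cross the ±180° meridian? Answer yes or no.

Signed shortest Δλ = ((-11.9 − 19.4 + 180) mod 360) − 180 = -31.3°.
Going west by 31.3° from +19.4° reaches -11.9° without touching 180°.

No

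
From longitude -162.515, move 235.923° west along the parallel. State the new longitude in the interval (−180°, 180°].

Start at -162.515°; shift −235.923° → -398.438°.
-398.438° lies outside (−180°, 180°]; add 360° → -38.438°.

-38.438°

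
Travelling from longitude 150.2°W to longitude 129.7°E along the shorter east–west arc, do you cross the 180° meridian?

Yes

Naïve |129.7 − -150.2| = 279.9° > 180°, so the shorter arc goes the other way round — across 180°.
Signed shortest Δλ = ((129.7 − -150.2 + 180) mod 360) − 180 = -80.1°.
Going west by 80.1° from -150.2° passes through 180° before reaching +129.7°.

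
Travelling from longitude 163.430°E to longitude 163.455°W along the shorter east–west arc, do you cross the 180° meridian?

Naïve |-163.455 − 163.430| = 326.885° > 180°, so the shorter arc goes the other way round — across 180°.
Signed shortest Δλ = ((-163.455 − 163.430 + 180) mod 360) − 180 = 33.115°.
Going east by 33.115° from +163.430° passes through 180° before reaching -163.455°.

Yes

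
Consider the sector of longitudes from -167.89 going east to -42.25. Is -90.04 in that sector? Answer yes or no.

Yes

Band width going east from -167.89° to -42.25°: ((-42.25 − -167.89) mod 360) = 125.64°.
Offset of -90.04° east of the west edge: ((-90.04 − -167.89) mod 360) = 77.85°.
77.85° ≤ 125.64° ⇒ inside.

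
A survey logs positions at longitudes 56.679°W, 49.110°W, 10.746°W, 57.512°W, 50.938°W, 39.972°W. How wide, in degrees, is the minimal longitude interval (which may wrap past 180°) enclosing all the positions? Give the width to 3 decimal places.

46.766°

Sort the longitudes: -57.512°, -56.679°, -50.938°, -49.110°, -39.972°, -10.746°.
Eastward gaps between consecutive values (wrapping around): 0.833°, 5.741°, 1.828°, 9.138°, 29.226°, 313.234°.
Largest gap = 313.234° ⇒ minimal covering band is its complement: 360° − 313.234° = 46.766°.
Band runs from -57.512° eastward to -10.746°.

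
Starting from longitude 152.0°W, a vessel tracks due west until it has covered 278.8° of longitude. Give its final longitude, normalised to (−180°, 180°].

Start at -152.0°; shift −278.8° → -430.8°.
-430.8° lies outside (−180°, 180°]; add 360° → -70.8°.

70.8°W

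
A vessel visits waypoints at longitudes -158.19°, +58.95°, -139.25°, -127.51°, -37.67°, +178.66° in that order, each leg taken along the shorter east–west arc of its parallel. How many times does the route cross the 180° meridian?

3

Leg 1: -158.19° → +58.95°, shortest Δλ = -142.86° (west) — crosses 180°.
Leg 2: +58.95° → -139.25°, shortest Δλ = 161.8° (east) — crosses 180°.
Leg 3: -139.25° → -127.51°, shortest Δλ = 11.74° (east) — does not cross 180°.
Leg 4: -127.51° → -37.67°, shortest Δλ = 89.84° (east) — does not cross 180°.
Leg 5: -37.67° → +178.66°, shortest Δλ = -143.67° (west) — crosses 180°.
Total crossings: 3.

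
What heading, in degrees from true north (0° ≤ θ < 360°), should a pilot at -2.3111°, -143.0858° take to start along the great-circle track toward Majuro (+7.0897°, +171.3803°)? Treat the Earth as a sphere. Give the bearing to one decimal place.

282.1°

Δλ = 171.3803 − -143.0858 = 314.4661°; wrapped into (−180°, 180°]: -45.5339°.
θ = atan2( sin Δλ · cos φ₂ , cos φ₁ · sin φ₂ − sin φ₁ · cos φ₂ · cos Δλ )
  = atan2(-0.70821, 0.15135) = -77.937° → normalised to [0°, 360°): 282.063°.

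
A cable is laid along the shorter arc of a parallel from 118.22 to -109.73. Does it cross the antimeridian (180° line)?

Naïve |-109.73 − 118.22| = 227.95° > 180°, so the shorter arc goes the other way round — across 180°.
Signed shortest Δλ = ((-109.73 − 118.22 + 180) mod 360) − 180 = 132.05°.
Going east by 132.05° from +118.22° passes through 180° before reaching -109.73°.

Yes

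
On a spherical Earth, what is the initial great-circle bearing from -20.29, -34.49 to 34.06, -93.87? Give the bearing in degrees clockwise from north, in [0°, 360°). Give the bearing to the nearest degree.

313°

Δλ = -93.87 − -34.49 = -59.38°.
θ = atan2( sin Δλ · cos φ₂ , cos φ₁ · sin φ₂ − sin φ₁ · cos φ₂ · cos Δλ )
  = atan2(-0.71294, 0.67163) = -46.709° → normalised to [0°, 360°): 313.291°.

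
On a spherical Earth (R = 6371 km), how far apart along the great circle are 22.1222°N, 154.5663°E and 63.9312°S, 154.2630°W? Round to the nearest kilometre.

Δλ = -154.2630 − 154.5663 = -308.8293°; wrapped into (−180°, 180°]: 51.1707°.
Δφ = -63.9312 − 22.1222 = -86.0534°.
a = sin²(Δφ/2) + cos φ₁ · cos φ₂ · sin²(Δλ/2) = 0.541510.
c = 2·atan2(√a, √(1−a)) = 1.65391 rad → d = 6371·c ≈ 10537.08 km.

10537 km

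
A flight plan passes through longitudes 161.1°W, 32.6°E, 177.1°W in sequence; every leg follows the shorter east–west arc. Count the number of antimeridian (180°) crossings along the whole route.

Leg 1: -161.1° → +32.6°, shortest Δλ = -166.3° (west) — crosses 180°.
Leg 2: +32.6° → -177.1°, shortest Δλ = 150.3° (east) — crosses 180°.
Total crossings: 2.

2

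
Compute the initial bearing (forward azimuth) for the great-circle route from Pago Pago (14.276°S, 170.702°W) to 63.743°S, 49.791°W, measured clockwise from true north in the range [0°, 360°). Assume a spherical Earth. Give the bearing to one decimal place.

157.7°

Δλ = -49.791 − -170.702 = 120.911°.
θ = atan2( sin Δλ · cos φ₂ , cos φ₁ · sin φ₂ − sin φ₁ · cos φ₂ · cos Δλ )
  = atan2(0.37956, -0.92517) = 157.693° → normalised to [0°, 360°): 157.693°.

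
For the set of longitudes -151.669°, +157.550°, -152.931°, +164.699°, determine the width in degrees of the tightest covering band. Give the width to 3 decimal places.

50.781°

Sort the longitudes: -152.931°, -151.669°, +157.550°, +164.699°.
Eastward gaps between consecutive values (wrapping around): 1.262°, 309.219°, 7.149°, 42.370°.
Largest gap = 309.219° ⇒ minimal covering band is its complement: 360° − 309.219° = 50.781°.
Band runs from +157.550° eastward to -151.669°, crossing the antimeridian.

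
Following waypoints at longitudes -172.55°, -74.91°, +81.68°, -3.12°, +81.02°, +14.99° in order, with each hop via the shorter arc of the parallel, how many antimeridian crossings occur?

0

Leg 1: -172.55° → -74.91°, shortest Δλ = 97.64° (east) — does not cross 180°.
Leg 2: -74.91° → +81.68°, shortest Δλ = 156.59° (east) — does not cross 180°.
Leg 3: +81.68° → -3.12°, shortest Δλ = -84.8° (west) — does not cross 180°.
Leg 4: -3.12° → +81.02°, shortest Δλ = 84.14° (east) — does not cross 180°.
Leg 5: +81.02° → +14.99°, shortest Δλ = -66.03° (west) — does not cross 180°.
Total crossings: 0.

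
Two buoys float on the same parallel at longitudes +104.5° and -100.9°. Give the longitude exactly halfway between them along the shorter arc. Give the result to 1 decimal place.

Signed shortest Δλ from +104.5° to -100.9° is +154.6°.
Midpoint longitude = +104.5° + (+154.6°)/2 = +104.5° + 77.3° = +181.8°.
Normalise into (−180°, 180°]: -178.2°.
(The naïve average (+104.5 + -100.9)/2 = 1.8° is on the wrong side of the globe.)

-178.2°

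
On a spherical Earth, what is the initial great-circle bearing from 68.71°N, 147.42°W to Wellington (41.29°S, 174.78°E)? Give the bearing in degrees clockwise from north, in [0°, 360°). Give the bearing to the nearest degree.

Δλ = 174.78 − -147.42 = 322.20°; wrapped into (−180°, 180°]: -37.80°.
θ = atan2( sin Δλ · cos φ₂ , cos φ₁ · sin φ₂ − sin φ₁ · cos φ₂ · cos Δλ )
  = atan2(-0.46053, -0.79278) = -149.848° → normalised to [0°, 360°): 210.152°.

210°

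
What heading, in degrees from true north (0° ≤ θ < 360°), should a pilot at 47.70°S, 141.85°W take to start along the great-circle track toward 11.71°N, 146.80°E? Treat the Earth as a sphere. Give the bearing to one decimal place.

Δλ = 146.80 − -141.85 = 288.65°; wrapped into (−180°, 180°]: -71.35°.
θ = atan2( sin Δλ · cos φ₂ , cos φ₁ · sin φ₂ − sin φ₁ · cos φ₂ · cos Δλ )
  = atan2(-0.92777, 0.36819) = -68.354° → normalised to [0°, 360°): 291.646°.

291.6°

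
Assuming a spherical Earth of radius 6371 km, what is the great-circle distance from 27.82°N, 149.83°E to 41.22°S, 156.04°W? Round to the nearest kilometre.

9483 km

Δλ = -156.04 − 149.83 = -305.87°; wrapped into (−180°, 180°]: 54.13°.
Δφ = -41.22 − 27.82 = -69.04°.
a = sin²(Δφ/2) + cos φ₁ · cos φ₂ · sin²(Δλ/2) = 0.458865.
c = 2·atan2(√a, √(1−a)) = 1.48843 rad → d = 6371·c ≈ 9482.81 km.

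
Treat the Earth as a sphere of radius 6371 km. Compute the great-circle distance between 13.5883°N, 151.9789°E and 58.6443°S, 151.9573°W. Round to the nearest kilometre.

Δλ = -151.9573 − 151.9789 = -303.9362°; wrapped into (−180°, 180°]: 56.0638°.
Δφ = -58.6443 − 13.5883 = -72.2326°.
a = sin²(Δφ/2) + cos φ₁ · cos φ₂ · sin²(Δλ/2) = 0.459133.
c = 2·atan2(√a, √(1−a)) = 1.48897 rad → d = 6371·c ≈ 9486.24 km.

9486 km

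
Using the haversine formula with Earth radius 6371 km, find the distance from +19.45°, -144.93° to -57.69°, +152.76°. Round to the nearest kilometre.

10309 km

Δλ = 152.76 − -144.93 = 297.69°; wrapped into (−180°, 180°]: -62.31°.
Δφ = -57.69 − 19.45 = -77.14°.
a = sin²(Δφ/2) + cos φ₁ · cos φ₂ · sin²(Δλ/2) = 0.523613.
c = 2·atan2(√a, √(1−a)) = 1.61804 rad → d = 6371·c ≈ 10308.54 km.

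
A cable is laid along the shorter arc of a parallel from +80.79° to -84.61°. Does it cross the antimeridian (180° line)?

No

Signed shortest Δλ = ((-84.61 − 80.79 + 180) mod 360) − 180 = -165.4°.
Going west by 165.4° from +80.79° reaches -84.61° without touching 180°.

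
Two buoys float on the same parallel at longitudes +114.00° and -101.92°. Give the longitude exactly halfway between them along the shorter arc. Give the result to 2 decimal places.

Signed shortest Δλ from +114.00° to -101.92° is +144.08°.
Midpoint longitude = +114.00° + (+144.08°)/2 = +114.00° + 72.04° = +186.04°.
Normalise into (−180°, 180°]: -173.96°.
(The naïve average (+114.00 + -101.92)/2 = 6.04° is on the wrong side of the globe.)

-173.96°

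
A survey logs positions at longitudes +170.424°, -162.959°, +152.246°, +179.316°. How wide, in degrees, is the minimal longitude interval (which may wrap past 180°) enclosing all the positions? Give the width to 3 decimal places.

44.795°

Sort the longitudes: -162.959°, +152.246°, +170.424°, +179.316°.
Eastward gaps between consecutive values (wrapping around): 315.205°, 18.178°, 8.892°, 17.725°.
Largest gap = 315.205° ⇒ minimal covering band is its complement: 360° − 315.205° = 44.795°.
Band runs from +152.246° eastward to -162.959°, crossing the antimeridian.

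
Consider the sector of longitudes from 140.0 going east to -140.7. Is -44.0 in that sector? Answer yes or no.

Band width going east from +140.0° to -140.7°: ((-140.7 − 140.0) mod 360) = 79.3°.
Offset of -44.0° east of the west edge: ((-44.0 − 140.0) mod 360) = 176.0°.
176.0° > 79.3° ⇒ outside.

No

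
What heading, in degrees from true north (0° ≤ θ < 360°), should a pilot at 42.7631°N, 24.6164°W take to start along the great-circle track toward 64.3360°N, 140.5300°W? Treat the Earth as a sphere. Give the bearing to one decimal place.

333.8°

Δλ = -140.5300 − -24.6164 = -115.9136°.
θ = atan2( sin Δλ · cos φ₂ , cos φ₁ · sin φ₂ − sin φ₁ · cos φ₂ · cos Δλ )
  = atan2(-0.38955, 0.79025) = -26.241° → normalised to [0°, 360°): 333.759°.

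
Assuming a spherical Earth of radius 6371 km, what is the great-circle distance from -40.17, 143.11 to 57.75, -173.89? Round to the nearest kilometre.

Δλ = -173.89 − 143.11 = -317.00°; wrapped into (−180°, 180°]: 43.00°.
Δφ = 57.75 − -40.17 = 97.92°.
a = sin²(Δφ/2) + cos φ₁ · cos φ₂ · sin²(Δλ/2) = 0.623666.
c = 2·atan2(√a, √(1−a)) = 1.82072 rad → d = 6371·c ≈ 11599.82 km.

11600 km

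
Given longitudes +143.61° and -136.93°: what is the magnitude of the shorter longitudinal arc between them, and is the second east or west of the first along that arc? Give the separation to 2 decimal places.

79.46° east

Raw difference: -136.93 − 143.61 = -280.54°.
Normalise into (−180°, 180°]: -280.54° + 360° = 79.46°.
Positive ⇒ the second point lies to the east; separation 79.46°.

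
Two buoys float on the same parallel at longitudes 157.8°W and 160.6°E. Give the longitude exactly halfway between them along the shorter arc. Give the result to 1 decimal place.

Signed shortest Δλ from -157.8° to +160.6° is -41.6°.
Midpoint longitude = -157.8° + (-41.6°)/2 = -157.8° − 20.8° = -178.6°.
(The naïve average (-157.8 + +160.6)/2 = 1.4° is on the wrong side of the globe.)

178.6°W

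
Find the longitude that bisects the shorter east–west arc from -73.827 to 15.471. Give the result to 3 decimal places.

-29.178°

Signed shortest Δλ from -73.827° to +15.471° is +89.298°.
Midpoint longitude = -73.827° + (+89.298°)/2 = -73.827° + 44.649° = -29.178°.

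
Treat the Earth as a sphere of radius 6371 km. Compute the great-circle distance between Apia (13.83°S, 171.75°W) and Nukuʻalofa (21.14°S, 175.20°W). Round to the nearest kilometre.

Δλ = -175.20 − -171.75 = -3.45°.
Δφ = -21.14 − -13.83 = -7.31°.
a = sin²(Δφ/2) + cos φ₁ · cos φ₂ · sin²(Δλ/2) = 0.004885.
c = 2·atan2(√a, √(1−a)) = 0.13989 rad → d = 6371·c ≈ 891.26 km.

891 km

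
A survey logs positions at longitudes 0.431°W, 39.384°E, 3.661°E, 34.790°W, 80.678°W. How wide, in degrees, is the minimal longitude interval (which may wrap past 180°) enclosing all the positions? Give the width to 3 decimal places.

120.062°

Sort the longitudes: -80.678°, -34.790°, -0.431°, +3.661°, +39.384°.
Eastward gaps between consecutive values (wrapping around): 45.888°, 34.359°, 4.092°, 35.723°, 239.938°.
Largest gap = 239.938° ⇒ minimal covering band is its complement: 360° − 239.938° = 120.062°.
Band runs from -80.678° eastward to +39.384°.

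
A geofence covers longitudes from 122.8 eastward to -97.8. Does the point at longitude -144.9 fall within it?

Yes

Band width going east from +122.8° to -97.8°: ((-97.8 − 122.8) mod 360) = 139.4°.
Offset of -144.9° east of the west edge: ((-144.9 − 122.8) mod 360) = 92.3°.
92.3° ≤ 139.4° ⇒ inside.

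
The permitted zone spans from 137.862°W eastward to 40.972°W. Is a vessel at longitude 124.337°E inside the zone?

No

Band width going east from -137.862° to -40.972°: ((-40.972 − -137.862) mod 360) = 96.890°.
Offset of +124.337° east of the west edge: ((124.337 − -137.862) mod 360) = 262.199°.
262.199° > 96.890° ⇒ outside.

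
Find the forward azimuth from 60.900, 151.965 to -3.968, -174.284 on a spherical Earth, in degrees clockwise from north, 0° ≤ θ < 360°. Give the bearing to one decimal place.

143.8°

Δλ = -174.284 − 151.965 = -326.249°; wrapped into (−180°, 180°]: 33.751°.
θ = atan2( sin Δλ · cos φ₂ , cos φ₁ · sin φ₂ − sin φ₁ · cos φ₂ · cos Δλ )
  = atan2(0.55425, -0.75842) = 143.841° → normalised to [0°, 360°): 143.841°.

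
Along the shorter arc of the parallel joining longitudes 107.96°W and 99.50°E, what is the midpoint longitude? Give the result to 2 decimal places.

175.77°E

Signed shortest Δλ from -107.96° to +99.50° is -152.54°.
Midpoint longitude = -107.96° + (-152.54°)/2 = -107.96° − 76.27° = -184.23°.
Normalise into (−180°, 180°]: +175.77°.
(The naïve average (-107.96 + +99.50)/2 = -4.23° is on the wrong side of the globe.)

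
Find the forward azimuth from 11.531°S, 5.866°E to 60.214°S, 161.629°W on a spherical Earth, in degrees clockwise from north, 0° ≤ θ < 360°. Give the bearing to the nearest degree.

186°

Δλ = -161.629 − 5.866 = -167.495°.
θ = atan2( sin Δλ · cos φ₂ , cos φ₁ · sin φ₂ − sin φ₁ · cos φ₂ · cos Δλ )
  = atan2(-0.10756, -0.94732) = -173.522° → normalised to [0°, 360°): 186.478°.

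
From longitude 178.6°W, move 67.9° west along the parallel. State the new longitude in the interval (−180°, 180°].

Start at -178.6°; shift −67.9° → -246.5°.
-246.5° lies outside (−180°, 180°]; add 360° → +113.5°.

113.5°E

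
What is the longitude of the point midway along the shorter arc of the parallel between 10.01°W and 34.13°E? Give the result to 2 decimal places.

12.06°E

Signed shortest Δλ from -10.01° to +34.13° is +44.14°.
Midpoint longitude = -10.01° + (+44.14°)/2 = -10.01° + 22.07° = +12.06°.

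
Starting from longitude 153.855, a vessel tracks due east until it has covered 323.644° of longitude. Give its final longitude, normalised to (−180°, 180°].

+117.499°

Start at +153.855°; shift +323.644° → +477.499°.
+477.499° lies outside (−180°, 180°]; subtract 360° → +117.499°.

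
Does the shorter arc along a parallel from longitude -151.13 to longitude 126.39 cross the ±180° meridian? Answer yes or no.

Yes

Naïve |126.39 − -151.13| = 277.52° > 180°, so the shorter arc goes the other way round — across 180°.
Signed shortest Δλ = ((126.39 − -151.13 + 180) mod 360) − 180 = -82.48°.
Going west by 82.48° from -151.13° passes through 180° before reaching +126.39°.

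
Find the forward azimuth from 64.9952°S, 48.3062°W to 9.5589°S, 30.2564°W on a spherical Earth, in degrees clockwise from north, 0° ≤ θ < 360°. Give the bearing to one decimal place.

21.4°

Δλ = -30.2564 − -48.3062 = 18.0498°.
θ = atan2( sin Δλ · cos φ₂ , cos φ₁ · sin φ₂ − sin φ₁ · cos φ₂ · cos Δλ )
  = atan2(0.30554, 0.77952) = 21.403° → normalised to [0°, 360°): 21.403°.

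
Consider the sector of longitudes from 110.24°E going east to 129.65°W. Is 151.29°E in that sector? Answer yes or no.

Yes

Band width going east from +110.24° to -129.65°: ((-129.65 − 110.24) mod 360) = 120.11°.
Offset of +151.29° east of the west edge: ((151.29 − 110.24) mod 360) = 41.05°.
41.05° ≤ 120.11° ⇒ inside.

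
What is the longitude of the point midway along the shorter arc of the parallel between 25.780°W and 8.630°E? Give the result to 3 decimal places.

Signed shortest Δλ from -25.780° to +8.630° is +34.410°.
Midpoint longitude = -25.780° + (+34.410°)/2 = -25.780° + 17.205° = -8.575°.

8.575°W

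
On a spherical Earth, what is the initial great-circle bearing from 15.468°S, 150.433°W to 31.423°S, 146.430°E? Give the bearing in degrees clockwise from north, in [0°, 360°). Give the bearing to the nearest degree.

Δλ = 146.430 − -150.433 = 296.863°; wrapped into (−180°, 180°]: -63.137°.
θ = atan2( sin Δλ · cos φ₂ , cos φ₁ · sin φ₂ − sin φ₁ · cos φ₂ · cos Δλ )
  = atan2(-0.76126, -0.39963) = -117.698° → normalised to [0°, 360°): 242.302°.

242°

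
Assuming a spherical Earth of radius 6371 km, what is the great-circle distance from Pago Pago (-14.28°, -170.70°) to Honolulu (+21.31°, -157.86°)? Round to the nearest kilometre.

Δλ = -157.86 − -170.70 = 12.84°.
Δφ = 21.31 − -14.28 = 35.59°.
a = sin²(Δφ/2) + cos φ₁ · cos φ₂ · sin²(Δλ/2) = 0.104687.
c = 2·atan2(√a, √(1−a)) = 0.65897 rad → d = 6371·c ≈ 4198.27 km.

4198 km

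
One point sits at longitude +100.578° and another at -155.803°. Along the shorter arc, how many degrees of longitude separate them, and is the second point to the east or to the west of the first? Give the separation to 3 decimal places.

103.619° east

Raw difference: -155.803 − 100.578 = -256.381°.
Normalise into (−180°, 180°]: -256.381° + 360° = 103.619°.
Positive ⇒ the second point lies to the east; separation 103.619°.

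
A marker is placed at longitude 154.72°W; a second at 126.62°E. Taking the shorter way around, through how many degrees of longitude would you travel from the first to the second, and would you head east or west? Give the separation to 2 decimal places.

78.66° west

Raw difference: 126.62 − -154.72 = 281.34°.
Normalise into (−180°, 180°]: 281.34° − 360° = -78.66°.
Negative ⇒ the second point lies to the west; separation 78.66°.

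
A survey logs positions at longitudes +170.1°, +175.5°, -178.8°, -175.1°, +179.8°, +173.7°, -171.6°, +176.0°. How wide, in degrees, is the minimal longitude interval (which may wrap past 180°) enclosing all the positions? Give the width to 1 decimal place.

18.3°

Sort the longitudes: -178.8°, -175.1°, -171.6°, +170.1°, +173.7°, +175.5°, +176.0°, +179.8°.
Eastward gaps between consecutive values (wrapping around): 3.7°, 3.5°, 341.7°, 3.6°, 1.8°, 0.5°, 3.8°, 1.4°.
Largest gap = 341.7° ⇒ minimal covering band is its complement: 360° − 341.7° = 18.3°.
Band runs from +170.1° eastward to -171.6°, crossing the antimeridian.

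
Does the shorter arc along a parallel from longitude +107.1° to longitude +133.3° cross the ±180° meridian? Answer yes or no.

No

Signed shortest Δλ = ((133.3 − 107.1 + 180) mod 360) − 180 = 26.2°.
Going east by 26.2° from +107.1° reaches +133.3° without touching 180°.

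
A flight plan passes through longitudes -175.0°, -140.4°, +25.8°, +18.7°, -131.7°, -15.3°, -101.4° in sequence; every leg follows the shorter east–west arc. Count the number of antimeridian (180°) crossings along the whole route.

0

Leg 1: -175.0° → -140.4°, shortest Δλ = 34.6° (east) — does not cross 180°.
Leg 2: -140.4° → +25.8°, shortest Δλ = 166.2° (east) — does not cross 180°.
Leg 3: +25.8° → +18.7°, shortest Δλ = -7.1° (west) — does not cross 180°.
Leg 4: +18.7° → -131.7°, shortest Δλ = -150.4° (west) — does not cross 180°.
Leg 5: -131.7° → -15.3°, shortest Δλ = 116.4° (east) — does not cross 180°.
Leg 6: -15.3° → -101.4°, shortest Δλ = -86.1° (west) — does not cross 180°.
Total crossings: 0.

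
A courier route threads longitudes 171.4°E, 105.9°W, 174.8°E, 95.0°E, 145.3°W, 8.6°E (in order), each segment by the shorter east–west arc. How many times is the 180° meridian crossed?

Leg 1: +171.4° → -105.9°, shortest Δλ = 82.7° (east) — crosses 180°.
Leg 2: -105.9° → +174.8°, shortest Δλ = -79.3° (west) — crosses 180°.
Leg 3: +174.8° → +95.0°, shortest Δλ = -79.8° (west) — does not cross 180°.
Leg 4: +95.0° → -145.3°, shortest Δλ = 119.7° (east) — crosses 180°.
Leg 5: -145.3° → +8.6°, shortest Δλ = 153.9° (east) — does not cross 180°.
Total crossings: 3.

3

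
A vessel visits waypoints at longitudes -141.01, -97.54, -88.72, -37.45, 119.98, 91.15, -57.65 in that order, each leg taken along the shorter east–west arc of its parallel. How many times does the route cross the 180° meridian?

Leg 1: -141.01° → -97.54°, shortest Δλ = 43.47° (east) — does not cross 180°.
Leg 2: -97.54° → -88.72°, shortest Δλ = 8.82° (east) — does not cross 180°.
Leg 3: -88.72° → -37.45°, shortest Δλ = 51.27° (east) — does not cross 180°.
Leg 4: -37.45° → +119.98°, shortest Δλ = 157.43° (east) — does not cross 180°.
Leg 5: +119.98° → +91.15°, shortest Δλ = -28.83° (west) — does not cross 180°.
Leg 6: +91.15° → -57.65°, shortest Δλ = -148.8° (west) — does not cross 180°.
Total crossings: 0.

0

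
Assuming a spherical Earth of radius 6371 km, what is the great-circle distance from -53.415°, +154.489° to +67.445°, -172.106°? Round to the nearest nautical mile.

Δλ = -172.106 − 154.489 = -326.595°; wrapped into (−180°, 180°]: 33.405°.
Δφ = 67.445 − -53.415 = 120.860°.
a = sin²(Δφ/2) + cos φ₁ · cos φ₂ · sin²(Δλ/2) = 0.775355.
c = 2·atan2(√a, √(1−a)) = 2.15401 rad → d = 6371·c ≈ 13723.20 km ≈ 7409.93 nmi.

7410 nmi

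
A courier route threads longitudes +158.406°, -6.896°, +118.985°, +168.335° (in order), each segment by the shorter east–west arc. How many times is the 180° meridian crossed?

Leg 1: +158.406° → -6.896°, shortest Δλ = -165.302° (west) — does not cross 180°.
Leg 2: -6.896° → +118.985°, shortest Δλ = 125.881° (east) — does not cross 180°.
Leg 3: +118.985° → +168.335°, shortest Δλ = 49.35° (east) — does not cross 180°.
Total crossings: 0.

0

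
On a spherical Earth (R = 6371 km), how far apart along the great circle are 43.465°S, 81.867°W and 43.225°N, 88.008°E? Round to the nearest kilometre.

19196 km

Δλ = 88.008 − -81.867 = 169.875°.
Δφ = 43.225 − -43.465 = 86.690°.
a = sin²(Δφ/2) + cos φ₁ · cos φ₂ · sin²(Δλ/2) = 0.995877.
c = 2·atan2(√a, √(1−a)) = 3.01309 rad → d = 6371·c ≈ 19196.40 km.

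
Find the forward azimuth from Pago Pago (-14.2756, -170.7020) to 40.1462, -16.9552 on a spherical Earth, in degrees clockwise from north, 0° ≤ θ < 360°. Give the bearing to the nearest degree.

37°

Δλ = -16.9552 − -170.7020 = 153.7468°.
θ = atan2( sin Δλ · cos φ₂ , cos φ₁ · sin φ₂ − sin φ₁ · cos φ₂ · cos Δλ )
  = atan2(0.33812, 0.45578) = 36.570° → normalised to [0°, 360°): 36.570°.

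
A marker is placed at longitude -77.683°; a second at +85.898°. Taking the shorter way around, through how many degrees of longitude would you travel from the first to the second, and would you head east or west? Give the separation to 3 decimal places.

Raw difference: 85.898 − -77.683 = 163.581°.
Normalise into (−180°, 180°]: 163.581° stays 163.581°.
Positive ⇒ the second point lies to the east; separation 163.581°.

163.581° east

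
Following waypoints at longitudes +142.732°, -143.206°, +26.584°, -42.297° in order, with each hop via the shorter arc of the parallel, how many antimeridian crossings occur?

1

Leg 1: +142.732° → -143.206°, shortest Δλ = 74.062° (east) — crosses 180°.
Leg 2: -143.206° → +26.584°, shortest Δλ = 169.79° (east) — does not cross 180°.
Leg 3: +26.584° → -42.297°, shortest Δλ = -68.881° (west) — does not cross 180°.
Total crossings: 1.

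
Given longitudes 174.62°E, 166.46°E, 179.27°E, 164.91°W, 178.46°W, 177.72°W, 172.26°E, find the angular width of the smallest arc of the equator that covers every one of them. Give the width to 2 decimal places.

Sort the longitudes: -178.46°, -177.72°, -164.91°, +166.46°, +172.26°, +174.62°, +179.27°.
Eastward gaps between consecutive values (wrapping around): 0.74°, 12.81°, 331.37°, 5.80°, 2.36°, 4.65°, 2.27°.
Largest gap = 331.37° ⇒ minimal covering band is its complement: 360° − 331.37° = 28.63°.
Band runs from +166.46° eastward to -164.91°, crossing the antimeridian.

28.63°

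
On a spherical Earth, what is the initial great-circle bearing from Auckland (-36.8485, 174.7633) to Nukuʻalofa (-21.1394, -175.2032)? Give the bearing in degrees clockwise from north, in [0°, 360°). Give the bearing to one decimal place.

31.8°

Δλ = -175.2032 − 174.7633 = -349.9665°; wrapped into (−180°, 180°]: 10.0335°.
θ = atan2( sin Δλ · cos φ₂ , cos φ₁ · sin φ₂ − sin φ₁ · cos φ₂ · cos Δλ )
  = atan2(0.16250, 0.26220) = 31.789° → normalised to [0°, 360°): 31.789°.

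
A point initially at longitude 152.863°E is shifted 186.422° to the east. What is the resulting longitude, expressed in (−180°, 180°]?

Start at +152.863°; shift +186.422° → +339.285°.
+339.285° lies outside (−180°, 180°]; subtract 360° → -20.715°.

20.715°W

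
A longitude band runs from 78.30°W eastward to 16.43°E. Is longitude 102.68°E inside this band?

Band width going east from -78.30° to +16.43°: ((16.43 − -78.30) mod 360) = 94.73°.
Offset of +102.68° east of the west edge: ((102.68 − -78.30) mod 360) = 180.98°.
180.98° > 94.73° ⇒ outside.

No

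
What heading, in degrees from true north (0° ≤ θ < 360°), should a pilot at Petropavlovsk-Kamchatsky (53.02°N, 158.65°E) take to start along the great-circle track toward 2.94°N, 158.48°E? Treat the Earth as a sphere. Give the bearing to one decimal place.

Δλ = 158.48 − 158.65 = -0.17°.
θ = atan2( sin Δλ · cos φ₂ , cos φ₁ · sin φ₂ − sin φ₁ · cos φ₂ · cos Δλ )
  = atan2(-0.00296, -0.76694) = -179.779° → normalised to [0°, 360°): 180.221°.

180.2°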